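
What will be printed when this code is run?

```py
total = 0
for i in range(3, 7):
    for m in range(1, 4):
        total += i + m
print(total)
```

i=3,m=1: total = 0+4 = 4
i=3,m=2: total = 4+5 = 9
i=3,m=3: total = 9+6 = 15
i=4,m=1: total = 15+5 = 20
i=4,m=2: total = 20+6 = 26
i=4,m=3: total = 26+7 = 33
i=5,m=1: total = 33+6 = 39
i=5,m=2: total = 39+7 = 46
i=5,m=3: total = 46+8 = 54
i=6,m=1: total = 54+7 = 61
i=6,m=2: total = 61+8 = 69
i=6,m=3: total = 69+9 = 78

78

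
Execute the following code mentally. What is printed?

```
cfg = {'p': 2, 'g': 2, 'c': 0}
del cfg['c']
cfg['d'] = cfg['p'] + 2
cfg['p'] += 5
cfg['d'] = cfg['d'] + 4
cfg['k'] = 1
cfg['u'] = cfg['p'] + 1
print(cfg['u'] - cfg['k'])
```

7

del 'c' → {'p': 2, 'g': 2}
cfg['d'] = cfg['p']+2 = 4 → {'p': 2, 'g': 2, 'd': 4}
cfg['p'] = 2+5 = 7 → {'p': 7, 'g': 2, 'd': 4}
cfg['d'] = cfg['d']+4 = 8 → {'p': 7, 'g': 2, 'd': 8}
cfg['k'] = 1 → {'p': 7, 'g': 2, 'd': 8, 'k': 1}
cfg['u'] = cfg['p']+1 = 8 → {'p': 7, 'g': 2, 'd': 8, 'k': 1, 'u': 8}
cfg['u']-cfg['k'] = 8-1 = 7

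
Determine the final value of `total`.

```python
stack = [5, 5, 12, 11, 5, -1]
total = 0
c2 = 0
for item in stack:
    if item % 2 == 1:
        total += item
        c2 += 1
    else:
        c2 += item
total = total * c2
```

425

item=5: odd, total = 0+5 = 5; c2=1
item=5: odd, total = 5+5 = 10; c2=2
item=12: not odd; c2=14
item=11: odd, total = 10+11 = 21; c2=15
item=5: odd, total = 21+5 = 26; c2=16
item=-1: odd, total = 26+(-1) = 25; c2=17
total*c2 = 25*17 = 425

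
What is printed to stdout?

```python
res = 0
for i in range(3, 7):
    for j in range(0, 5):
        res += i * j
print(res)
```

i=3,j=0: res = 0+0 = 0
i=3,j=1: res = 0+3 = 3
i=3,j=2: res = 3+6 = 9
i=3,j=3: res = 9+9 = 18
i=3,j=4: res = 18+12 = 30
i=4,j=0: res = 30+0 = 30
i=4,j=1: res = 30+4 = 34
i=4,j=2: res = 34+8 = 42
i=4,j=3: res = 42+12 = 54
i=4,j=4: res = 54+16 = 70
i=5,j=0: res = 70+0 = 70
i=5,j=1: res = 70+5 = 75
i=5,j=2: res = 75+10 = 85
i=5,j=3: res = 85+15 = 100
i=5,j=4: res = 100+20 = 120
i=6,j=0: res = 120+0 = 120
i=6,j=1: res = 120+6 = 126
i=6,j=2: res = 126+12 = 138
i=6,j=3: res = 138+18 = 156
i=6,j=4: res = 156+24 = 180

180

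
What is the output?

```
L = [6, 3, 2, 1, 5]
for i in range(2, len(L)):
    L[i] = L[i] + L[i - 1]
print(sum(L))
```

31

i=2: L[2] = 2+3 = 5 → [6, 3, 5, 1, 5]
i=3: L[3] = 1+5 = 6 → [6, 3, 5, 6, 5]
i=4: L[4] = 5+6 = 11 → [6, 3, 5, 6, 11]
sum = 31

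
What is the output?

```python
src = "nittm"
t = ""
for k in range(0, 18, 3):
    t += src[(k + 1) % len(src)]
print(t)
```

k=0: add src[1]='i' → 'i'
k=3: add src[4]='m' → 'im'
k=6: add src[2]='t' → 'imt'
k=9: add src[0]='n' → 'imtn'
k=12: add src[3]='t' → 'imtnt'
k=15: add src[1]='i' → 'imtnti'

imtnti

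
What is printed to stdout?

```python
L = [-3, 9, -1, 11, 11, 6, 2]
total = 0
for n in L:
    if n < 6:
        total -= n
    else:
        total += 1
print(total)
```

n=-3: <6, total = 0-(-3) = 3
n=9: not <6, total = 3+1 = 4
n=-1: <6, total = 4-(-1) = 5
n=11: not <6, total = 5+1 = 6
n=11: not <6, total = 6+1 = 7
n=6: not <6, total = 7+1 = 8
n=2: <6, total = 8-2 = 6

6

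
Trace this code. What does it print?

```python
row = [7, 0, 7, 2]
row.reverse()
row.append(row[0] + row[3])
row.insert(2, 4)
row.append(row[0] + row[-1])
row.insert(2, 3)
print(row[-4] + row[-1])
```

11

reverse → [2, 7, 0, 7]
append row[0]+row[3] = 2+7 = 9 → [2, 7, 0, 7, 9]
insert 4 at 2 → [2, 7, 4, 0, 7, 9]
append row[0]+row[-1] = 2+9 = 11 → [2, 7, 4, 0, 7, 9, 11]
insert 3 at 2 → [2, 7, 3, 4, 0, 7, 9, 11]
row[-4]+row[-1] = 0+11 = 11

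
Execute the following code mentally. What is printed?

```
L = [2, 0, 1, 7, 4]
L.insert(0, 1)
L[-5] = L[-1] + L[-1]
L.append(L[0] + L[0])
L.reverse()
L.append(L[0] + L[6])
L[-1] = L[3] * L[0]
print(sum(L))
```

25

insert 1 at 0 → [1, 2, 0, 1, 7, 4]
L[-5] = L[-1]+L[-1] = 4+4 = 8 → [1, 8, 0, 1, 7, 4]
append L[0]+L[0] = 1+1 = 2 → [1, 8, 0, 1, 7, 4, 2]
reverse → [2, 4, 7, 1, 0, 8, 1]
append L[0]+L[6] = 2+1 = 3 → [2, 4, 7, 1, 0, 8, 1, 3]
L[-1] = L[3]*L[0] = 1*2 = 2 → [2, 4, 7, 1, 0, 8, 1, 2]
sum = 25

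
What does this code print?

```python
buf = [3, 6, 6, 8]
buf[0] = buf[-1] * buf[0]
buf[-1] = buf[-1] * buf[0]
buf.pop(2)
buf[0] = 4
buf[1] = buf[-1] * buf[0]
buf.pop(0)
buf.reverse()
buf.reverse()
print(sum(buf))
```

buf[0] = buf[-1]*buf[0] = 8*3 = 24 → [24, 6, 6, 8]
buf[-1] = buf[-1]*buf[0] = 8*24 = 192 → [24, 6, 6, 192]
pop(2) removes 6 → [24, 6, 192]
buf[0] = 4 → [4, 6, 192]
buf[1] = buf[-1]*buf[0] = 192*4 = 768 → [4, 768, 192]
pop(0) removes 4 → [768, 192]
reverse → [192, 768]
reverse → [768, 192]
sum = 960

960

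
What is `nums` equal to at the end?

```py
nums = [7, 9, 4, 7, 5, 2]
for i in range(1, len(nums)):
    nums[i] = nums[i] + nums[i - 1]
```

[7, 16, 20, 27, 32, 34]

i=1: nums[1] = 9+7 = 16 → [7, 16, 4, 7, 5, 2]
i=2: nums[2] = 4+16 = 20 → [7, 16, 20, 7, 5, 2]
i=3: nums[3] = 7+20 = 27 → [7, 16, 20, 27, 5, 2]
i=4: nums[4] = 5+27 = 32 → [7, 16, 20, 27, 32, 2]
i=5: nums[5] = 2+32 = 34 → [7, 16, 20, 27, 32, 34]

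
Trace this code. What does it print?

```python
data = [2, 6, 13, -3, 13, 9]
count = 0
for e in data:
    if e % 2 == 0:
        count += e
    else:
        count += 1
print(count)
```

e=2: even, count = 0+2 = 2
e=6: even, count = 2+6 = 8
e=13: not even, count = 8+1 = 9
e=-3: not even, count = 9+1 = 10
e=13: not even, count = 10+1 = 11
e=9: not even, count = 11+1 = 12

12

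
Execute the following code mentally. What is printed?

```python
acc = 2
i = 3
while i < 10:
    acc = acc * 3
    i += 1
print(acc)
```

4374

i=3: acc = 2*3 = 6
i=4: acc = 6*3 = 18
i=5: acc = 18*3 = 54
i=6: acc = 54*3 = 162
i=7: acc = 162*3 = 486
i=8: acc = 486*3 = 1458
i=9: acc = 1458*3 = 4374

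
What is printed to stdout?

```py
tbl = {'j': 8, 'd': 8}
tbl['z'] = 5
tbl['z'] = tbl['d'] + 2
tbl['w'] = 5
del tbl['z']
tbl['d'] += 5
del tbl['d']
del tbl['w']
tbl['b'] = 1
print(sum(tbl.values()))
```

9

tbl['z'] = 5 → {'j': 8, 'd': 8, 'z': 5}
tbl['z'] = tbl['d']+2 = 10 → {'j': 8, 'd': 8, 'z': 10}
tbl['w'] = 5 → {'j': 8, 'd': 8, 'z': 10, 'w': 5}
del 'z' → {'j': 8, 'd': 8, 'w': 5}
tbl['d'] = 8+5 = 13 → {'j': 8, 'd': 13, 'w': 5}
del 'd' → {'j': 8, 'w': 5}
del 'w' → {'j': 8}
tbl['b'] = 1 → {'j': 8, 'b': 1}
sum of values = 9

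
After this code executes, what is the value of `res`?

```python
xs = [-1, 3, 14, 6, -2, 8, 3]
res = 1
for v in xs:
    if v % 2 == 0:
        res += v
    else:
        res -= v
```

22

v=-1: not even, res = 1-(-1) = 2
v=3: not even, res = 2-3 = -1
v=14: even, res = (-1)+14 = 13
v=6: even, res = 13+6 = 19
v=-2: even, res = 19+(-2) = 17
v=8: even, res = 17+8 = 25
v=3: not even, res = 25-3 = 22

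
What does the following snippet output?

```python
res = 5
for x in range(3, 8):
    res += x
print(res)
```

x=3: res = 5+3 = 8
x=4: res = 8+4 = 12
x=5: res = 12+5 = 17
x=6: res = 17+6 = 23
x=7: res = 23+7 = 30

30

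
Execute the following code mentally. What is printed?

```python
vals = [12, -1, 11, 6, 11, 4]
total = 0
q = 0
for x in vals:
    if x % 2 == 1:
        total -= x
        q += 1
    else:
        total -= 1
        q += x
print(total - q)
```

x=12: not odd, total = 0-1 = -1; q=12
x=-1: odd, total = (-1)-(-1) = 0; q=13
x=11: odd, total = 0-11 = -11; q=14
x=6: not odd, total = (-11)-1 = -12; q=20
x=11: odd, total = (-12)-11 = -23; q=21
x=4: not odd, total = (-23)-1 = -24; q=25
total-q = (-24)-25 = -49

-49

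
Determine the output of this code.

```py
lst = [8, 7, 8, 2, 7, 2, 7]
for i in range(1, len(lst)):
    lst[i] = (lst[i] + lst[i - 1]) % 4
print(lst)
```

[8, 3, 3, 1, 0, 2, 1]

i=1: lst[1] = (7+8)%4 = 3 → [8, 3, 8, 2, 7, 2, 7]
i=2: lst[2] = (8+3)%4 = 3 → [8, 3, 3, 2, 7, 2, 7]
i=3: lst[3] = (2+3)%4 = 1 → [8, 3, 3, 1, 7, 2, 7]
i=4: lst[4] = (7+1)%4 = 0 → [8, 3, 3, 1, 0, 2, 7]
i=5: lst[5] = (2+0)%4 = 2 → [8, 3, 3, 1, 0, 2, 7]
i=6: lst[6] = (7+2)%4 = 1 → [8, 3, 3, 1, 0, 2, 1]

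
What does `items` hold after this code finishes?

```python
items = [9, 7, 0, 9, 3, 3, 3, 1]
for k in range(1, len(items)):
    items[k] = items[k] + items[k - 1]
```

[9, 16, 16, 25, 28, 31, 34, 35]

k=1: items[1] = 7+9 = 16 → [9, 16, 0, 9, 3, 3, 3, 1]
k=2: items[2] = 0+16 = 16 → [9, 16, 16, 9, 3, 3, 3, 1]
k=3: items[3] = 9+16 = 25 → [9, 16, 16, 25, 3, 3, 3, 1]
k=4: items[4] = 3+25 = 28 → [9, 16, 16, 25, 28, 3, 3, 1]
k=5: items[5] = 3+28 = 31 → [9, 16, 16, 25, 28, 31, 3, 1]
k=6: items[6] = 3+31 = 34 → [9, 16, 16, 25, 28, 31, 34, 1]
k=7: items[7] = 1+34 = 35 → [9, 16, 16, 25, 28, 31, 34, 35]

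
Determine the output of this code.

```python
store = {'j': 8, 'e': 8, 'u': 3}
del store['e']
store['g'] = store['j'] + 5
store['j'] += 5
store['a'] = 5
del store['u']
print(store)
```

{'j': 13, 'g': 13, 'a': 5}

del 'e' → {'j': 8, 'u': 3}
store['g'] = store['j']+5 = 13 → {'j': 8, 'u': 3, 'g': 13}
store['j'] = 8+5 = 13 → {'j': 13, 'u': 3, 'g': 13}
store['a'] = 5 → {'j': 13, 'u': 3, 'g': 13, 'a': 5}
del 'u' → {'j': 13, 'g': 13, 'a': 5}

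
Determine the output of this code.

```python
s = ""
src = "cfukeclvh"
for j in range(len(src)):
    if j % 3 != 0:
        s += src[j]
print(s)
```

fuecvh

j=0: skip
j=1: add 'f' → 'f'
j=2: add 'u' → 'fu'
j=3: skip
j=4: add 'e' → 'fue'
j=5: add 'c' → 'fuec'
j=6: skip
j=7: add 'v' → 'fuecv'
j=8: add 'h' → 'fuecvh'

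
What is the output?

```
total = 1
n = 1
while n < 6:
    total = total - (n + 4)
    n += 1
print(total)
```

-34

n=1: total = 1-5 = -4
n=2: total = (-4)-6 = -10
n=3: total = (-10)-7 = -17
n=4: total = (-17)-8 = -25
n=5: total = (-25)-9 = -34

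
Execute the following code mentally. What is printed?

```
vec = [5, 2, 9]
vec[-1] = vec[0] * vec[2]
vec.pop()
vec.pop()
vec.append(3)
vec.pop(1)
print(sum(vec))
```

5

vec[-1] = vec[0]*vec[2] = 5*9 = 45 → [5, 2, 45]
pop() removes 45 → [5, 2]
pop() removes 2 → [5]
append 3 → [5, 3]
pop(1) removes 3 → [5]
sum = 5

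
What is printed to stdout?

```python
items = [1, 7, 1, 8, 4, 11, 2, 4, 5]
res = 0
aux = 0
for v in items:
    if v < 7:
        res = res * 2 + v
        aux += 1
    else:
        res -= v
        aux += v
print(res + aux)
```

v=1: <7, res = 0*2+1 = 1; aux=1
v=7: not <7, res = 1-7 = -6; aux=8
v=1: <7, res = (-6)*2+1 = -11; aux=9
v=8: not <7, res = (-11)-8 = -19; aux=17
v=4: <7, res = (-19)*2+4 = -34; aux=18
v=11: not <7, res = (-34)-11 = -45; aux=29
v=2: <7, res = (-45)*2+2 = -88; aux=30
v=4: <7, res = (-88)*2+4 = -172; aux=31
v=5: <7, res = (-172)*2+5 = -339; aux=32
res+aux = (-339)+32 = -307

-307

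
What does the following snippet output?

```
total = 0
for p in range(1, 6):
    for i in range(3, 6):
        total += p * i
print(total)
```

p=1,i=3: total = 0+3 = 3
p=1,i=4: total = 3+4 = 7
p=1,i=5: total = 7+5 = 12
p=2,i=3: total = 12+6 = 18
p=2,i=4: total = 18+8 = 26
p=2,i=5: total = 26+10 = 36
p=3,i=3: total = 36+9 = 45
p=3,i=4: total = 45+12 = 57
p=3,i=5: total = 57+15 = 72
p=4,i=3: total = 72+12 = 84
p=4,i=4: total = 84+16 = 100
p=4,i=5: total = 100+20 = 120
p=5,i=3: total = 120+15 = 135
p=5,i=4: total = 135+20 = 155
p=5,i=5: total = 155+25 = 180

180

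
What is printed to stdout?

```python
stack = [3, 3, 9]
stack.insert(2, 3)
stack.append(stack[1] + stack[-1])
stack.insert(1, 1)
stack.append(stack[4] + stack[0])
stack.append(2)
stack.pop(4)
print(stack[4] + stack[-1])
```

14

insert 3 at 2 → [3, 3, 3, 9]
append stack[1]+stack[-1] = 3+9 = 12 → [3, 3, 3, 9, 12]
insert 1 at 1 → [3, 1, 3, 3, 9, 12]
append stack[4]+stack[0] = 9+3 = 12 → [3, 1, 3, 3, 9, 12, 12]
append 2 → [3, 1, 3, 3, 9, 12, 12, 2]
pop(4) removes 9 → [3, 1, 3, 3, 12, 12, 2]
stack[4]+stack[-1] = 12+2 = 14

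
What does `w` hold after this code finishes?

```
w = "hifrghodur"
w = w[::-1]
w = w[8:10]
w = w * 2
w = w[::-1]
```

'hihi'

reverse → 'rudohgrfih'
slice [8:10] → 'ih'
repeat ×2 → 'ihih'
reverse → 'hihi'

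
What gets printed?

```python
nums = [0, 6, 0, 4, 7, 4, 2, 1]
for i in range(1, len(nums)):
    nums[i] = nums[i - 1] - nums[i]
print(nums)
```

[0, -6, -6, -10, -17, -21, -23, -24]

i=1: nums[1] = 0-6 = -6 → [0, -6, 0, 4, 7, 4, 2, 1]
i=2: nums[2] = (-6)-0 = -6 → [0, -6, -6, 4, 7, 4, 2, 1]
i=3: nums[3] = (-6)-4 = -10 → [0, -6, -6, -10, 7, 4, 2, 1]
i=4: nums[4] = (-10)-7 = -17 → [0, -6, -6, -10, -17, 4, 2, 1]
i=5: nums[5] = (-17)-4 = -21 → [0, -6, -6, -10, -17, -21, 2, 1]
i=6: nums[6] = (-21)-2 = -23 → [0, -6, -6, -10, -17, -21, -23, 1]
i=7: nums[7] = (-23)-1 = -24 → [0, -6, -6, -10, -17, -21, -23, -24]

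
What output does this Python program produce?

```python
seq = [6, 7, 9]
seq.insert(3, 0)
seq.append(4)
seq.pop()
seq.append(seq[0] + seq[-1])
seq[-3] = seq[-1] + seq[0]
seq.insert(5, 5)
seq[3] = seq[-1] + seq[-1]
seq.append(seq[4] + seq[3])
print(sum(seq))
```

insert 0 at 3 → [6, 7, 9, 0]
append 4 → [6, 7, 9, 0, 4]
pop() removes 4 → [6, 7, 9, 0]
append seq[0]+seq[-1] = 6+0 = 6 → [6, 7, 9, 0, 6]
seq[-3] = seq[-1]+seq[0] = 6+6 = 12 → [6, 7, 12, 0, 6]
insert 5 at 5 → [6, 7, 12, 0, 6, 5]
seq[3] = seq[-1]+seq[-1] = 5+5 = 10 → [6, 7, 12, 10, 6, 5]
append seq[4]+seq[3] = 6+10 = 16 → [6, 7, 12, 10, 6, 5, 16]
sum = 62

62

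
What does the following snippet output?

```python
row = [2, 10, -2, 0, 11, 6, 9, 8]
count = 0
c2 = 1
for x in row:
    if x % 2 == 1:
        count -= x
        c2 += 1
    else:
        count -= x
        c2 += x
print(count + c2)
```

-17

x=2: not odd, count = 0-2 = -2; c2=3
x=10: not odd, count = (-2)-10 = -12; c2=13
x=-2: not odd, count = (-12)-(-2) = -10; c2=11
x=0: not odd, count = (-10)-0 = -10; c2=11
x=11: odd, count = (-10)-11 = -21; c2=12
x=6: not odd, count = (-21)-6 = -27; c2=18
x=9: odd, count = (-27)-9 = -36; c2=19
x=8: not odd, count = (-36)-8 = -44; c2=27
count+c2 = (-44)+27 = -17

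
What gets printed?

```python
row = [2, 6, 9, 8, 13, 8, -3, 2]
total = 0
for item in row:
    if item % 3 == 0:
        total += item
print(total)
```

12

item=2: not %3==0
item=6: %3==0, total = 0+6 = 6
item=9: %3==0, total = 6+9 = 15
item=8: not %3==0
item=13: not %3==0
item=8: not %3==0
item=-3: %3==0, total = 15+(-3) = 12
item=2: not %3==0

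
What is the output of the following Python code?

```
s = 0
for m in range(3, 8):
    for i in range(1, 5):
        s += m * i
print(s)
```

m=3,i=1: s = 0+3 = 3
m=3,i=2: s = 3+6 = 9
m=3,i=3: s = 9+9 = 18
m=3,i=4: s = 18+12 = 30
m=4,i=1: s = 30+4 = 34
m=4,i=2: s = 34+8 = 42
m=4,i=3: s = 42+12 = 54
m=4,i=4: s = 54+16 = 70
m=5,i=1: s = 70+5 = 75
m=5,i=2: s = 75+10 = 85
m=5,i=3: s = 85+15 = 100
m=5,i=4: s = 100+20 = 120
m=6,i=1: s = 120+6 = 126
m=6,i=2: s = 126+12 = 138
m=6,i=3: s = 138+18 = 156
m=6,i=4: s = 156+24 = 180
m=7,i=1: s = 180+7 = 187
m=7,i=2: s = 187+14 = 201
m=7,i=3: s = 201+21 = 222
m=7,i=4: s = 222+28 = 250

250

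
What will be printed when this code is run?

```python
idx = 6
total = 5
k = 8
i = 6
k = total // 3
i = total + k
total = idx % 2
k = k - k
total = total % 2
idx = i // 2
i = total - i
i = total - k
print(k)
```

k = 5//3 = 1
i = 5+1 = 6
total = 6%2 = 0
k = 1-1 = 0
total = 0%2 = 0
idx = 6//2 = 3
i = 0-6 = -6
i = 0-0 = 0

0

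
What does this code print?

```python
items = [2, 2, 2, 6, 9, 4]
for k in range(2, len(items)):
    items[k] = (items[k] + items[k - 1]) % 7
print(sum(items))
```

k=2: items[2] = (2+2)%7 = 4 → [2, 2, 4, 6, 9, 4]
k=3: items[3] = (6+4)%7 = 3 → [2, 2, 4, 3, 9, 4]
k=4: items[4] = (9+3)%7 = 5 → [2, 2, 4, 3, 5, 4]
k=5: items[5] = (4+5)%7 = 2 → [2, 2, 4, 3, 5, 2]
sum = 18

18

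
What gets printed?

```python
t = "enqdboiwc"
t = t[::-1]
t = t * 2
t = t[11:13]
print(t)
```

reverse → 'cwiobdqne'
repeat ×2 → 'cwiobdqnecwiobdqne'
slice [11:13] → 'io'

io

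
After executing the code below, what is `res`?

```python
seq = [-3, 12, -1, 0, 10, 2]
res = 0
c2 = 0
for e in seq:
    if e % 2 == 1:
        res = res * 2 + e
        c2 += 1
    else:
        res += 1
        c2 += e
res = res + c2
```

e=-3: odd, res = 0*2+(-3) = -3; c2=1
e=12: not odd, res = (-3)+1 = -2; c2=13
e=-1: odd, res = (-2)*2+(-1) = -5; c2=14
e=0: not odd, res = (-5)+1 = -4; c2=14
e=10: not odd, res = (-4)+1 = -3; c2=24
e=2: not odd, res = (-3)+1 = -2; c2=26
res+c2 = (-2)+26 = 24

24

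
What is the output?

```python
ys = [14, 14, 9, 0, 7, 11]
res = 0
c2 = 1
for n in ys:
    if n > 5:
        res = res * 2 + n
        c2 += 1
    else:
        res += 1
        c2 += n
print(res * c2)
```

2406

n=14: >5, res = 0*2+14 = 14; c2=2
n=14: >5, res = 14*2+14 = 42; c2=3
n=9: >5, res = 42*2+9 = 93; c2=4
n=0: not >5, res = 93+1 = 94; c2=4
n=7: >5, res = 94*2+7 = 195; c2=5
n=11: >5, res = 195*2+11 = 401; c2=6
res*c2 = 401*6 = 2406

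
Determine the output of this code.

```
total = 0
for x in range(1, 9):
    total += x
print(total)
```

36

x=1: total = 0+1 = 1
x=2: total = 1+2 = 3
x=3: total = 3+3 = 6
x=4: total = 6+4 = 10
x=5: total = 10+5 = 15
x=6: total = 15+6 = 21
x=7: total = 21+7 = 28
x=8: total = 28+8 = 36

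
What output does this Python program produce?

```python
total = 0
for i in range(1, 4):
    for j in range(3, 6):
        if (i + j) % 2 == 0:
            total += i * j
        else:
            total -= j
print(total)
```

24

i=1,j=3: even sum, total = 0+3 = 3
i=1,j=4: odd sum, total = 3-4 = -1
i=1,j=5: even sum, total = (-1)+5 = 4
i=2,j=3: odd sum, total = 4-3 = 1
i=2,j=4: even sum, total = 1+8 = 9
i=2,j=5: odd sum, total = 9-5 = 4
i=3,j=3: even sum, total = 4+9 = 13
i=3,j=4: odd sum, total = 13-4 = 9
i=3,j=5: even sum, total = 9+15 = 24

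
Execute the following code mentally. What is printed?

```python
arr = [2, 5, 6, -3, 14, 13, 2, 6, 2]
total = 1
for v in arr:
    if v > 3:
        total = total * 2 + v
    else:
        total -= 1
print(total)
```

v=2: not >3, total = 1-1 = 0
v=5: >3, total = 0*2+5 = 5
v=6: >3, total = 5*2+6 = 16
v=-3: not >3, total = 16-1 = 15
v=14: >3, total = 15*2+14 = 44
v=13: >3, total = 44*2+13 = 101
v=2: not >3, total = 101-1 = 100
v=6: >3, total = 100*2+6 = 206
v=2: not >3, total = 206-1 = 205

205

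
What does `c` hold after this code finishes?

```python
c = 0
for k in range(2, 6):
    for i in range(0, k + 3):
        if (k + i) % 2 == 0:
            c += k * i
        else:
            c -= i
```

136

k=2,i=0: even sum, c = 0+0 = 0
k=2,i=1: odd sum, c = 0-1 = -1
k=2,i=2: even sum, c = (-1)+4 = 3
k=2,i=3: odd sum, c = 3-3 = 0
k=2,i=4: even sum, c = 0+8 = 8
k=3,i=0: odd sum, c = 8-0 = 8
k=3,i=1: even sum, c = 8+3 = 11
k=3,i=2: odd sum, c = 11-2 = 9
k=3,i=3: even sum, c = 9+9 = 18
k=3,i=4: odd sum, c = 18-4 = 14
k=3,i=5: even sum, c = 14+15 = 29
k=4,i=0: even sum, c = 29+0 = 29
k=4,i=1: odd sum, c = 29-1 = 28
k=4,i=2: even sum, c = 28+8 = 36
k=4,i=3: odd sum, c = 36-3 = 33
k=4,i=4: even sum, c = 33+16 = 49
k=4,i=5: odd sum, c = 49-5 = 44
k=4,i=6: even sum, c = 44+24 = 68
k=5,i=0: odd sum, c = 68-0 = 68
k=5,i=1: even sum, c = 68+5 = 73
k=5,i=2: odd sum, c = 73-2 = 71
k=5,i=3: even sum, c = 71+15 = 86
k=5,i=4: odd sum, c = 86-4 = 82
k=5,i=5: even sum, c = 82+25 = 107
k=5,i=6: odd sum, c = 107-6 = 101
k=5,i=7: even sum, c = 101+35 = 136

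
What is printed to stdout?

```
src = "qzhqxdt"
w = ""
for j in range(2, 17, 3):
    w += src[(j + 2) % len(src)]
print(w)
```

xqqth

j=2: add src[4]='x' → 'x'
j=5: add src[0]='q' → 'xq'
j=8: add src[3]='q' → 'xqq'
j=11: add src[6]='t' → 'xqqt'
j=14: add src[2]='h' → 'xqqth'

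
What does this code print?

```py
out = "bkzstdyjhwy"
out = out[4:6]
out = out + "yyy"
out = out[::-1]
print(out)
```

slice [4:6] → 'td'
+ 'yyy' → 'tdyyy'
reverse → 'yyydt'

yyydt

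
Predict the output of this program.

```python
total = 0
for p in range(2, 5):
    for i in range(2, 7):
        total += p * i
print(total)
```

p=2,i=2: total = 0+4 = 4
p=2,i=3: total = 4+6 = 10
p=2,i=4: total = 10+8 = 18
p=2,i=5: total = 18+10 = 28
p=2,i=6: total = 28+12 = 40
p=3,i=2: total = 40+6 = 46
p=3,i=3: total = 46+9 = 55
p=3,i=4: total = 55+12 = 67
p=3,i=5: total = 67+15 = 82
p=3,i=6: total = 82+18 = 100
p=4,i=2: total = 100+8 = 108
p=4,i=3: total = 108+12 = 120
p=4,i=4: total = 120+16 = 136
p=4,i=5: total = 136+20 = 156
p=4,i=6: total = 156+24 = 180

180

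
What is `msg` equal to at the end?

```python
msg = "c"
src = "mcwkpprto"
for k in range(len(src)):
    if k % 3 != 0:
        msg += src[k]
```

'ccwppto'

k=0: skip
k=1: add 'c' → 'cc'
k=2: add 'w' → 'ccw'
k=3: skip
k=4: add 'p' → 'ccwp'
k=5: add 'p' → 'ccwpp'
k=6: skip
k=7: add 't' → 'ccwppt'
k=8: add 'o' → 'ccwppto'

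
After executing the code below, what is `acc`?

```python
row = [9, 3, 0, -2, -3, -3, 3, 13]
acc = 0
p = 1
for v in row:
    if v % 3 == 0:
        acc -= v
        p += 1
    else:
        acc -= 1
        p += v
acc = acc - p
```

v=9: %3==0, acc = 0-9 = -9; p=2
v=3: %3==0, acc = (-9)-3 = -12; p=3
v=0: %3==0, acc = (-12)-0 = -12; p=4
v=-2: not %3==0, acc = (-12)-1 = -13; p=2
v=-3: %3==0, acc = (-13)-(-3) = -10; p=3
v=-3: %3==0, acc = (-10)-(-3) = -7; p=4
v=3: %3==0, acc = (-7)-3 = -10; p=5
v=13: not %3==0, acc = (-10)-1 = -11; p=18
acc-p = (-11)-18 = -29

-29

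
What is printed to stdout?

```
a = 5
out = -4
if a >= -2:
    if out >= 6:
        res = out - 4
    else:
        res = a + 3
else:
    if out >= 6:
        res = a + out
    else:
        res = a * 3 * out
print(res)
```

a=5, out=-4
a >= -2 is True; out >= 6 is False
→ res = a + 3 = 8

8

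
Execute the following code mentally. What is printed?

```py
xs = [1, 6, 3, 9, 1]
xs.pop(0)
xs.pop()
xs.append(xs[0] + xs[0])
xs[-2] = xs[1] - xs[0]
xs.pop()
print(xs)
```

pop(0) removes 1 → [6, 3, 9, 1]
pop() removes 1 → [6, 3, 9]
append xs[0]+xs[0] = 6+6 = 12 → [6, 3, 9, 12]
xs[-2] = xs[1]-xs[0] = 3-6 = -3 → [6, 3, -3, 12]
pop() removes 12 → [6, 3, -3]

[6, 3, -3]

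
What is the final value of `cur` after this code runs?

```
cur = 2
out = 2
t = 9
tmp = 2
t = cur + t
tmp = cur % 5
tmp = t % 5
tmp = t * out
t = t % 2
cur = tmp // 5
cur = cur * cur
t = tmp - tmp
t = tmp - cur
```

16

t = 2+9 = 11
tmp = 2%5 = 2
tmp = 11%5 = 1
tmp = 11*2 = 22
t = 11%2 = 1
cur = 22//5 = 4
cur = 4*4 = 16
t = 22-22 = 0
t = 22-16 = 6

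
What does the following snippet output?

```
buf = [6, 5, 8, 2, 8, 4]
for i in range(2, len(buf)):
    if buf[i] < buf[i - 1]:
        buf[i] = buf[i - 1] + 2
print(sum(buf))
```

55

i=2: 8>=5, unchanged → [6, 5, 8, 2, 8, 4]
i=3: 2<8, buf[3] = 8+2 = 10 → [6, 5, 8, 10, 8, 4]
i=4: 8<10, buf[4] = 10+2 = 12 → [6, 5, 8, 10, 12, 4]
i=5: 4<12, buf[5] = 12+2 = 14 → [6, 5, 8, 10, 12, 14]
sum = 55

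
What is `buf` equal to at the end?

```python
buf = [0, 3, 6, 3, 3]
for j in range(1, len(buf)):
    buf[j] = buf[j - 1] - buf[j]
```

j=1: buf[1] = 0-3 = -3 → [0, -3, 6, 3, 3]
j=2: buf[2] = (-3)-6 = -9 → [0, -3, -9, 3, 3]
j=3: buf[3] = (-9)-3 = -12 → [0, -3, -9, -12, 3]
j=4: buf[4] = (-12)-3 = -15 → [0, -3, -9, -12, -15]

[0, -3, -9, -12, -15]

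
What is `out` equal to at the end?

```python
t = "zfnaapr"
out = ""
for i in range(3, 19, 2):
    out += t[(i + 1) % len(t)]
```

'arfapzna'

i=3: add t[4]='a' → 'a'
i=5: add t[6]='r' → 'ar'
i=7: add t[1]='f' → 'arf'
i=9: add t[3]='a' → 'arfa'
i=11: add t[5]='p' → 'arfap'
i=13: add t[0]='z' → 'arfapz'
i=15: add t[2]='n' → 'arfapzn'
i=17: add t[4]='a' → 'arfapzna'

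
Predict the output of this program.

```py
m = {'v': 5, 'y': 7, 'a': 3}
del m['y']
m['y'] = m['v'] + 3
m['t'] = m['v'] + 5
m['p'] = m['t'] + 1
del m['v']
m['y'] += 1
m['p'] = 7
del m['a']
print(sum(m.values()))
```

del 'y' → {'v': 5, 'a': 3}
m['y'] = m['v']+3 = 8 → {'v': 5, 'a': 3, 'y': 8}
m['t'] = m['v']+5 = 10 → {'v': 5, 'a': 3, 'y': 8, 't': 10}
m['p'] = m['t']+1 = 11 → {'v': 5, 'a': 3, 'y': 8, 't': 10, 'p': 11}
del 'v' → {'a': 3, 'y': 8, 't': 10, 'p': 11}
m['y'] = 8+1 = 9 → {'a': 3, 'y': 9, 't': 10, 'p': 11}
m['p'] = 7 → {'a': 3, 'y': 9, 't': 10, 'p': 7}
del 'a' → {'y': 9, 't': 10, 'p': 7}
sum of values = 26

26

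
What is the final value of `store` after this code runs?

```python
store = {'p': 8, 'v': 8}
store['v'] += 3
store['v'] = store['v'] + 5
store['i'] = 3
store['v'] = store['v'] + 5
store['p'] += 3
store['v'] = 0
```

{'p': 11, 'v': 0, 'i': 3}

store['v'] = 8+3 = 11 → {'p': 8, 'v': 11}
store['v'] = store['v']+5 = 16 → {'p': 8, 'v': 16}
store['i'] = 3 → {'p': 8, 'v': 16, 'i': 3}
store['v'] = store['v']+5 = 21 → {'p': 8, 'v': 21, 'i': 3}
store['p'] = 8+3 = 11 → {'p': 11, 'v': 21, 'i': 3}
store['v'] = 0 → {'p': 11, 'v': 0, 'i': 3}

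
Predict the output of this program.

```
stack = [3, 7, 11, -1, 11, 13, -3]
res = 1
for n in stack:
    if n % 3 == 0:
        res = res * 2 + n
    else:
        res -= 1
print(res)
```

-3

n=3: %3==0, res = 1*2+3 = 5
n=7: not %3==0, res = 5-1 = 4
n=11: not %3==0, res = 4-1 = 3
n=-1: not %3==0, res = 3-1 = 2
n=11: not %3==0, res = 2-1 = 1
n=13: not %3==0, res = 1-1 = 0
n=-3: %3==0, res = 0*2+(-3) = -3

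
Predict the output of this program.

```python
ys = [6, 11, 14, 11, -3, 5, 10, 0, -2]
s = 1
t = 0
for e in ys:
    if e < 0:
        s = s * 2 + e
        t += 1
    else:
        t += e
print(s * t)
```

e=6: not <0; t=6
e=11: not <0; t=17
e=14: not <0; t=31
e=11: not <0; t=42
e=-3: <0, s = 1*2+(-3) = -1; t=43
e=5: not <0; t=48
e=10: not <0; t=58
e=0: not <0; t=58
e=-2: <0, s = (-1)*2+(-2) = -4; t=59
s*t = (-4)*59 = -236

-236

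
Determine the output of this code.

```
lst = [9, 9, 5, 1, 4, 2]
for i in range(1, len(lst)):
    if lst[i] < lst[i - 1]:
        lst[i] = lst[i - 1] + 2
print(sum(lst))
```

74

i=1: 9>=9, unchanged → [9, 9, 5, 1, 4, 2]
i=2: 5<9, lst[2] = 9+2 = 11 → [9, 9, 11, 1, 4, 2]
i=3: 1<11, lst[3] = 11+2 = 13 → [9, 9, 11, 13, 4, 2]
i=4: 4<13, lst[4] = 13+2 = 15 → [9, 9, 11, 13, 15, 2]
i=5: 2<15, lst[5] = 15+2 = 17 → [9, 9, 11, 13, 15, 17]
sum = 74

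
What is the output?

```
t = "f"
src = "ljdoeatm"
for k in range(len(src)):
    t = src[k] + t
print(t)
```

k=0: prepend 'l' → 'lf'
k=1: prepend 'j' → 'jlf'
k=2: prepend 'd' → 'djlf'
k=3: prepend 'o' → 'odjlf'
k=4: prepend 'e' → 'eodjlf'
k=5: prepend 'a' → 'aeodjlf'
k=6: prepend 't' → 'taeodjlf'
k=7: prepend 'm' → 'mtaeodjlf'

mtaeodjlf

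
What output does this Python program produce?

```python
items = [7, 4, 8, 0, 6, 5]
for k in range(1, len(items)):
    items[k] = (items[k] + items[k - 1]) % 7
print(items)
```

[7, 4, 5, 5, 4, 2]

k=1: items[1] = (4+7)%7 = 4 → [7, 4, 8, 0, 6, 5]
k=2: items[2] = (8+4)%7 = 5 → [7, 4, 5, 0, 6, 5]
k=3: items[3] = (0+5)%7 = 5 → [7, 4, 5, 5, 6, 5]
k=4: items[4] = (6+5)%7 = 4 → [7, 4, 5, 5, 4, 5]
k=5: items[5] = (5+4)%7 = 2 → [7, 4, 5, 5, 4, 2]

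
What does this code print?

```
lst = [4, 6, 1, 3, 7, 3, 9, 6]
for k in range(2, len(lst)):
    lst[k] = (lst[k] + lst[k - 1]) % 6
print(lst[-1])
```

5

k=2: lst[2] = (1+6)%6 = 1 → [4, 6, 1, 3, 7, 3, 9, 6]
k=3: lst[3] = (3+1)%6 = 4 → [4, 6, 1, 4, 7, 3, 9, 6]
k=4: lst[4] = (7+4)%6 = 5 → [4, 6, 1, 4, 5, 3, 9, 6]
k=5: lst[5] = (3+5)%6 = 2 → [4, 6, 1, 4, 5, 2, 9, 6]
k=6: lst[6] = (9+2)%6 = 5 → [4, 6, 1, 4, 5, 2, 5, 6]
k=7: lst[7] = (6+5)%6 = 5 → [4, 6, 1, 4, 5, 2, 5, 5]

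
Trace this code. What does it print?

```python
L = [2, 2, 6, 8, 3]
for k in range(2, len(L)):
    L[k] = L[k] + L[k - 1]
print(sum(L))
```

47

k=2: L[2] = 6+2 = 8 → [2, 2, 8, 8, 3]
k=3: L[3] = 8+8 = 16 → [2, 2, 8, 16, 3]
k=4: L[4] = 3+16 = 19 → [2, 2, 8, 16, 19]
sum = 47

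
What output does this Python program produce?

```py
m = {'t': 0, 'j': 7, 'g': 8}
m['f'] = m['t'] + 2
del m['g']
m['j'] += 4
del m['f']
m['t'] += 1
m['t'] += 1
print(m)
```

{'t': 2, 'j': 11}

m['f'] = m['t']+2 = 2 → {'t': 0, 'j': 7, 'g': 8, 'f': 2}
del 'g' → {'t': 0, 'j': 7, 'f': 2}
m['j'] = 7+4 = 11 → {'t': 0, 'j': 11, 'f': 2}
del 'f' → {'t': 0, 'j': 11}
m['t'] = 0+1 = 1 → {'t': 1, 'j': 11}
m['t'] = 1+1 = 2 → {'t': 2, 'j': 11}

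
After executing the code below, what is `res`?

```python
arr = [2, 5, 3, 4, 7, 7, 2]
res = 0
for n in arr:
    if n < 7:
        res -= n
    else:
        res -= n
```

-30

n=2: <7, res = 0-2 = -2
n=5: <7, res = (-2)-5 = -7
n=3: <7, res = (-7)-3 = -10
n=4: <7, res = (-10)-4 = -14
n=7: not <7, res = (-14)-7 = -21
n=7: not <7, res = (-21)-7 = -28
n=2: <7, res = (-28)-2 = -30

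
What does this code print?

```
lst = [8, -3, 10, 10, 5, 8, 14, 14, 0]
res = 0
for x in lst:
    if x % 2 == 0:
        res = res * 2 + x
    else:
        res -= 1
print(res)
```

1060

x=8: even, res = 0*2+8 = 8
x=-3: not even, res = 8-1 = 7
x=10: even, res = 7*2+10 = 24
x=10: even, res = 24*2+10 = 58
x=5: not even, res = 58-1 = 57
x=8: even, res = 57*2+8 = 122
x=14: even, res = 122*2+14 = 258
x=14: even, res = 258*2+14 = 530
x=0: even, res = 530*2+0 = 1060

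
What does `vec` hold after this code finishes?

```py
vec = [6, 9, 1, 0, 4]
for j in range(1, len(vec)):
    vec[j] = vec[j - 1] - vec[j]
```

[6, -3, -4, -4, -8]

j=1: vec[1] = 6-9 = -3 → [6, -3, 1, 0, 4]
j=2: vec[2] = (-3)-1 = -4 → [6, -3, -4, 0, 4]
j=3: vec[3] = (-4)-0 = -4 → [6, -3, -4, -4, 4]
j=4: vec[4] = (-4)-4 = -8 → [6, -3, -4, -4, -8]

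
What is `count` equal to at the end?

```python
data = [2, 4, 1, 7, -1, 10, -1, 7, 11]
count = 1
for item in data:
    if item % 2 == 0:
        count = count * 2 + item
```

item=2: even, count = 1*2+2 = 4
item=4: even, count = 4*2+4 = 12
item=1: not even
item=7: not even
item=-1: not even
item=10: even, count = 12*2+10 = 34
item=-1: not even
item=7: not even
item=11: not even

34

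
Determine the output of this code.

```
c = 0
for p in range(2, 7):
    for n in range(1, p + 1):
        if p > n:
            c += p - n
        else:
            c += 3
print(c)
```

p=2,n=1: 2>1, c = 0+1 = 1
p=2,n=2: not 2>2, c = 1+3 = 4
p=3,n=1: 3>1, c = 4+2 = 6
p=3,n=2: 3>2, c = 6+1 = 7
p=3,n=3: not 3>3, c = 7+3 = 10
p=4,n=1: 4>1, c = 10+3 = 13
p=4,n=2: 4>2, c = 13+2 = 15
p=4,n=3: 4>3, c = 15+1 = 16
p=4,n=4: not 4>4, c = 16+3 = 19
p=5,n=1: 5>1, c = 19+4 = 23
p=5,n=2: 5>2, c = 23+3 = 26
p=5,n=3: 5>3, c = 26+2 = 28
p=5,n=4: 5>4, c = 28+1 = 29
p=5,n=5: not 5>5, c = 29+3 = 32
p=6,n=1: 6>1, c = 32+5 = 37
p=6,n=2: 6>2, c = 37+4 = 41
p=6,n=3: 6>3, c = 41+3 = 44
p=6,n=4: 6>4, c = 44+2 = 46
p=6,n=5: 6>5, c = 46+1 = 47
p=6,n=6: not 6>6, c = 47+3 = 50

50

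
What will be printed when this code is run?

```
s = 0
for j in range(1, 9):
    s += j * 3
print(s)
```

j=1: s = 0+1*3 = 3
j=2: s = 3+2*3 = 9
j=3: s = 9+3*3 = 18
j=4: s = 18+4*3 = 30
j=5: s = 30+5*3 = 45
j=6: s = 45+6*3 = 63
j=7: s = 63+7*3 = 84
j=8: s = 84+8*3 = 108

108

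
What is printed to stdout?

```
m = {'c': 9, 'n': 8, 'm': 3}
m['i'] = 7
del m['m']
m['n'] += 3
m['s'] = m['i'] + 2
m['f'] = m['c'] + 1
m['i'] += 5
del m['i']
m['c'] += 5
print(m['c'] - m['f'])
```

4

m['i'] = 7 → {'c': 9, 'n': 8, 'm': 3, 'i': 7}
del 'm' → {'c': 9, 'n': 8, 'i': 7}
m['n'] = 8+3 = 11 → {'c': 9, 'n': 11, 'i': 7}
m['s'] = m['i']+2 = 9 → {'c': 9, 'n': 11, 'i': 7, 's': 9}
m['f'] = m['c']+1 = 10 → {'c': 9, 'n': 11, 'i': 7, 's': 9, 'f': 10}
m['i'] = 7+5 = 12 → {'c': 9, 'n': 11, 'i': 12, 's': 9, 'f': 10}
del 'i' → {'c': 9, 'n': 11, 's': 9, 'f': 10}
m['c'] = 9+5 = 14 → {'c': 14, 'n': 11, 's': 9, 'f': 10}
m['c']-m['f'] = 14-10 = 4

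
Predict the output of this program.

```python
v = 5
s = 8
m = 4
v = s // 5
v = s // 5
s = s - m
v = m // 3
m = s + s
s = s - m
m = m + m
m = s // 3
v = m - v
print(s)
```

-4

v = 8//5 = 1
v = 8//5 = 1
s = 8-4 = 4
v = 4//3 = 1
m = 4+4 = 8
s = 4-8 = -4
m = 8+8 = 16
m = (-4)//3 = -2
v = (-2)-1 = -3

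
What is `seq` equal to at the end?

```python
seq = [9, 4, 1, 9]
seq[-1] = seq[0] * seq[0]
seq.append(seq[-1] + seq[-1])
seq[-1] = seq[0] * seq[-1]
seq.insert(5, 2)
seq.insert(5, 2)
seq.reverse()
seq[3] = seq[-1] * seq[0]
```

seq[-1] = seq[0]*seq[0] = 9*9 = 81 → [9, 4, 1, 81]
append seq[-1]+seq[-1] = 81+81 = 162 → [9, 4, 1, 81, 162]
seq[-1] = seq[0]*seq[-1] = 9*162 = 1458 → [9, 4, 1, 81, 1458]
insert 2 at 5 → [9, 4, 1, 81, 1458, 2]
insert 2 at 5 → [9, 4, 1, 81, 1458, 2, 2]
reverse → [2, 2, 1458, 81, 1, 4, 9]
seq[3] = seq[-1]*seq[0] = 9*2 = 18 → [2, 2, 1458, 18, 1, 4, 9]

[2, 2, 1458, 18, 1, 4, 9]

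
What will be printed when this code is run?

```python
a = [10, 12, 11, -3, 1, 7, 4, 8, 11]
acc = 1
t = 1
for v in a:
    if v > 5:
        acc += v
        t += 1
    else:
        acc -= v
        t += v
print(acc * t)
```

v=10: >5, acc = 1+10 = 11; t=2
v=12: >5, acc = 11+12 = 23; t=3
v=11: >5, acc = 23+11 = 34; t=4
v=-3: not >5, acc = 34-(-3) = 37; t=1
v=1: not >5, acc = 37-1 = 36; t=2
v=7: >5, acc = 36+7 = 43; t=3
v=4: not >5, acc = 43-4 = 39; t=7
v=8: >5, acc = 39+8 = 47; t=8
v=11: >5, acc = 47+11 = 58; t=9
acc*t = 58*9 = 522

522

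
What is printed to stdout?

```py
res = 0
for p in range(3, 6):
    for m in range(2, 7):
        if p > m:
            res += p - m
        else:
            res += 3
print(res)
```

p=3,m=2: 3>2, res = 0+1 = 1
p=3,m=3: not 3>3, res = 1+3 = 4
p=3,m=4: not 3>4, res = 4+3 = 7
p=3,m=5: not 3>5, res = 7+3 = 10
p=3,m=6: not 3>6, res = 10+3 = 13
p=4,m=2: 4>2, res = 13+2 = 15
p=4,m=3: 4>3, res = 15+1 = 16
p=4,m=4: not 4>4, res = 16+3 = 19
p=4,m=5: not 4>5, res = 19+3 = 22
p=4,m=6: not 4>6, res = 22+3 = 25
p=5,m=2: 5>2, res = 25+3 = 28
p=5,m=3: 5>3, res = 28+2 = 30
p=5,m=4: 5>4, res = 30+1 = 31
p=5,m=5: not 5>5, res = 31+3 = 34
p=5,m=6: not 5>6, res = 34+3 = 37

37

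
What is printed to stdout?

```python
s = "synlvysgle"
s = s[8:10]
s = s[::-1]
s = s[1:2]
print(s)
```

l

slice [8:10] → 'le'
reverse → 'el'
slice [1:2] → 'l'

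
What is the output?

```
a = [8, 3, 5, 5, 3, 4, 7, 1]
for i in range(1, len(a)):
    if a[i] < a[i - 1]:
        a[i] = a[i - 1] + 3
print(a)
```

[8, 11, 14, 17, 20, 23, 26, 29]

i=1: 3<8, a[1] = 8+3 = 11 → [8, 11, 5, 5, 3, 4, 7, 1]
i=2: 5<11, a[2] = 11+3 = 14 → [8, 11, 14, 5, 3, 4, 7, 1]
i=3: 5<14, a[3] = 14+3 = 17 → [8, 11, 14, 17, 3, 4, 7, 1]
i=4: 3<17, a[4] = 17+3 = 20 → [8, 11, 14, 17, 20, 4, 7, 1]
i=5: 4<20, a[5] = 20+3 = 23 → [8, 11, 14, 17, 20, 23, 7, 1]
i=6: 7<23, a[6] = 23+3 = 26 → [8, 11, 14, 17, 20, 23, 26, 1]
i=7: 1<26, a[7] = 26+3 = 29 → [8, 11, 14, 17, 20, 23, 26, 29]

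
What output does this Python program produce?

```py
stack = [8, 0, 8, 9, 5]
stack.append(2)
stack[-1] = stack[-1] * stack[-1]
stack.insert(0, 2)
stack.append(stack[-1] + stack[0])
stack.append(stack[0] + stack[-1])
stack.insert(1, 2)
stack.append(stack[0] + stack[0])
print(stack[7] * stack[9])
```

append 2 → [8, 0, 8, 9, 5, 2]
stack[-1] = stack[-1]*stack[-1] = 2*2 = 4 → [8, 0, 8, 9, 5, 4]
insert 2 at 0 → [2, 8, 0, 8, 9, 5, 4]
append stack[-1]+stack[0] = 4+2 = 6 → [2, 8, 0, 8, 9, 5, 4, 6]
append stack[0]+stack[-1] = 2+6 = 8 → [2, 8, 0, 8, 9, 5, 4, 6, 8]
insert 2 at 1 → [2, 2, 8, 0, 8, 9, 5, 4, 6, 8]
append stack[0]+stack[0] = 2+2 = 4 → [2, 2, 8, 0, 8, 9, 5, 4, 6, 8, 4]
stack[7]*stack[9] = 4*8 = 32

32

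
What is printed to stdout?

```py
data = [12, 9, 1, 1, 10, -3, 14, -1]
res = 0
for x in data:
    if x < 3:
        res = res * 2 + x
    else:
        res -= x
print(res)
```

-399

x=12: not <3, res = 0-12 = -12
x=9: not <3, res = (-12)-9 = -21
x=1: <3, res = (-21)*2+1 = -41
x=1: <3, res = (-41)*2+1 = -81
x=10: not <3, res = (-81)-10 = -91
x=-3: <3, res = (-91)*2+(-3) = -185
x=14: not <3, res = (-185)-14 = -199
x=-1: <3, res = (-199)*2+(-1) = -399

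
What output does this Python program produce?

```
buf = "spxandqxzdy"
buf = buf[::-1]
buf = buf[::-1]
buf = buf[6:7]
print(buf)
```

reverse → 'ydzxqdnaxps'
reverse → 'spxandqxzdy'
slice [6:7] → 'q'

q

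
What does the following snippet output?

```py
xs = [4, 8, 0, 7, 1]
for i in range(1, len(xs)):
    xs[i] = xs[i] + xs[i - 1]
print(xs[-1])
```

i=1: xs[1] = 8+4 = 12 → [4, 12, 0, 7, 1]
i=2: xs[2] = 0+12 = 12 → [4, 12, 12, 7, 1]
i=3: xs[3] = 7+12 = 19 → [4, 12, 12, 19, 1]
i=4: xs[4] = 1+19 = 20 → [4, 12, 12, 19, 20]

20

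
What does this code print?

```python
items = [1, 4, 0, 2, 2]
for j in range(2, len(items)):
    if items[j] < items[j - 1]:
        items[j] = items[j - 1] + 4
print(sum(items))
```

41

j=2: 0<4, items[2] = 4+4 = 8 → [1, 4, 8, 2, 2]
j=3: 2<8, items[3] = 8+4 = 12 → [1, 4, 8, 12, 2]
j=4: 2<12, items[4] = 12+4 = 16 → [1, 4, 8, 12, 16]
sum = 41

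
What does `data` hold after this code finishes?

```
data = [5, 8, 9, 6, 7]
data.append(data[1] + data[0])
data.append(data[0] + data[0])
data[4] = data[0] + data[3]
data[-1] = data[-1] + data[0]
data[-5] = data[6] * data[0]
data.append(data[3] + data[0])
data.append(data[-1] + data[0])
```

[5, 8, 75, 6, 11, 13, 15, 11, 16]

append data[1]+data[0] = 8+5 = 13 → [5, 8, 9, 6, 7, 13]
append data[0]+data[0] = 5+5 = 10 → [5, 8, 9, 6, 7, 13, 10]
data[4] = data[0]+data[3] = 5+6 = 11 → [5, 8, 9, 6, 11, 13, 10]
data[-1] = data[-1]+data[0] = 10+5 = 15 → [5, 8, 9, 6, 11, 13, 15]
data[-5] = data[6]*data[0] = 15*5 = 75 → [5, 8, 75, 6, 11, 13, 15]
append data[3]+data[0] = 6+5 = 11 → [5, 8, 75, 6, 11, 13, 15, 11]
append data[-1]+data[0] = 11+5 = 16 → [5, 8, 75, 6, 11, 13, 15, 11, 16]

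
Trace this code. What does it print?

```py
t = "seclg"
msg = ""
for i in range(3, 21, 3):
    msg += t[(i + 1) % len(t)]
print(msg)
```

i=3: add t[4]='g' → 'g'
i=6: add t[2]='c' → 'gc'
i=9: add t[0]='s' → 'gcs'
i=12: add t[3]='l' → 'gcsl'
i=15: add t[1]='e' → 'gcsle'
i=18: add t[4]='g' → 'gcsleg'

gcsleg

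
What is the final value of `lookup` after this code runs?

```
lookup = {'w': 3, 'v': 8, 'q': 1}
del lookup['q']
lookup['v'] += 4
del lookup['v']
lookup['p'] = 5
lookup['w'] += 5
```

del 'q' → {'w': 3, 'v': 8}
lookup['v'] = 8+4 = 12 → {'w': 3, 'v': 12}
del 'v' → {'w': 3}
lookup['p'] = 5 → {'w': 3, 'p': 5}
lookup['w'] = 3+5 = 8 → {'w': 8, 'p': 5}

{'w': 8, 'p': 5}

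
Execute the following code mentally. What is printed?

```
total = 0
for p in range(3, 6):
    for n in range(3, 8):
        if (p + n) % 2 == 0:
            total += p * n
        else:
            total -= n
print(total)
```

p=3,n=3: even sum, total = 0+9 = 9
p=3,n=4: odd sum, total = 9-4 = 5
p=3,n=5: even sum, total = 5+15 = 20
p=3,n=6: odd sum, total = 20-6 = 14
p=3,n=7: even sum, total = 14+21 = 35
p=4,n=3: odd sum, total = 35-3 = 32
p=4,n=4: even sum, total = 32+16 = 48
p=4,n=5: odd sum, total = 48-5 = 43
p=4,n=6: even sum, total = 43+24 = 67
p=4,n=7: odd sum, total = 67-7 = 60
p=5,n=3: even sum, total = 60+15 = 75
p=5,n=4: odd sum, total = 75-4 = 71
p=5,n=5: even sum, total = 71+25 = 96
p=5,n=6: odd sum, total = 96-6 = 90
p=5,n=7: even sum, total = 90+35 = 125

125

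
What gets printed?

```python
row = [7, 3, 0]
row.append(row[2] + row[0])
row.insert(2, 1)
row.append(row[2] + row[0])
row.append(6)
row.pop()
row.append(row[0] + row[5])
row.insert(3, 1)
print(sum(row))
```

42

append row[2]+row[0] = 0+7 = 7 → [7, 3, 0, 7]
insert 1 at 2 → [7, 3, 1, 0, 7]
append row[2]+row[0] = 1+7 = 8 → [7, 3, 1, 0, 7, 8]
append 6 → [7, 3, 1, 0, 7, 8, 6]
pop() removes 6 → [7, 3, 1, 0, 7, 8]
append row[0]+row[5] = 7+8 = 15 → [7, 3, 1, 0, 7, 8, 15]
insert 1 at 3 → [7, 3, 1, 1, 0, 7, 8, 15]
sum = 42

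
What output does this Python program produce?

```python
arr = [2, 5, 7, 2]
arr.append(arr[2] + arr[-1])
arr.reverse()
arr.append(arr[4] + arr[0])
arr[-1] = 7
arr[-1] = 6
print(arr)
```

append arr[2]+arr[-1] = 7+2 = 9 → [2, 5, 7, 2, 9]
reverse → [9, 2, 7, 5, 2]
append arr[4]+arr[0] = 2+9 = 11 → [9, 2, 7, 5, 2, 11]
arr[-1] = 7 → [9, 2, 7, 5, 2, 7]
arr[-1] = 6 → [9, 2, 7, 5, 2, 6]

[9, 2, 7, 5, 2, 6]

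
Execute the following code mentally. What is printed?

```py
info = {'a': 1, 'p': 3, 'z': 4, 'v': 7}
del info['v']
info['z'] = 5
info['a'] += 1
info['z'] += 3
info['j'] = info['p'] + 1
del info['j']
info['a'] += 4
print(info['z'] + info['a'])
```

14

del 'v' → {'a': 1, 'p': 3, 'z': 4}
info['z'] = 5 → {'a': 1, 'p': 3, 'z': 5}
info['a'] = 1+1 = 2 → {'a': 2, 'p': 3, 'z': 5}
info['z'] = 5+3 = 8 → {'a': 2, 'p': 3, 'z': 8}
info['j'] = info['p']+1 = 4 → {'a': 2, 'p': 3, 'z': 8, 'j': 4}
del 'j' → {'a': 2, 'p': 3, 'z': 8}
info['a'] = 2+4 = 6 → {'a': 6, 'p': 3, 'z': 8}
info['z']+info['a'] = 8+6 = 14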